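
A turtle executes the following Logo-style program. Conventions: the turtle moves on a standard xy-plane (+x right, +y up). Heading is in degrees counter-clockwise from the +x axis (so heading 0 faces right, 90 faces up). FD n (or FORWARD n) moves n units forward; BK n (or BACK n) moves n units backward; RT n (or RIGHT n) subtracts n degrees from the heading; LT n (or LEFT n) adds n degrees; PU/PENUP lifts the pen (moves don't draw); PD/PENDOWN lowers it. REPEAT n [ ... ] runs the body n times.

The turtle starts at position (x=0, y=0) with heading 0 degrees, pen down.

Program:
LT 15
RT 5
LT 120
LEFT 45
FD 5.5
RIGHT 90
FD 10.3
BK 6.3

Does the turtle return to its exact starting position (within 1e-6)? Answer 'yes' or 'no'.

Executing turtle program step by step:
Start: pos=(0,0), heading=0, pen down
LT 15: heading 0 -> 15
RT 5: heading 15 -> 10
LT 120: heading 10 -> 130
LT 45: heading 130 -> 175
FD 5.5: (0,0) -> (-5.479,0.479) [heading=175, draw]
RT 90: heading 175 -> 85
FD 10.3: (-5.479,0.479) -> (-4.581,10.74) [heading=85, draw]
BK 6.3: (-4.581,10.74) -> (-5.13,4.464) [heading=85, draw]
Final: pos=(-5.13,4.464), heading=85, 3 segment(s) drawn

Start position: (0, 0)
Final position: (-5.13, 4.464)
Distance = 6.801; >= 1e-6 -> NOT closed

Answer: no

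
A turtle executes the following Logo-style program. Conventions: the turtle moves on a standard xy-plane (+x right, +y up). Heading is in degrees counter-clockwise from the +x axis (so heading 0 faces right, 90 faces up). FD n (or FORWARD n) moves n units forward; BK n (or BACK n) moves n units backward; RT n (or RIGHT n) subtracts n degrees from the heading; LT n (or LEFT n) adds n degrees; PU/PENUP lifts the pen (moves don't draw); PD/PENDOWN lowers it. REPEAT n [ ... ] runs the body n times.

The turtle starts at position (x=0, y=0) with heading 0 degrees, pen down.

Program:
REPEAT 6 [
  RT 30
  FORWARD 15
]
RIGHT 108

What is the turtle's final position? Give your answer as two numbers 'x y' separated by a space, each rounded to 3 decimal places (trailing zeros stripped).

Answer: -15 -55.981

Derivation:
Executing turtle program step by step:
Start: pos=(0,0), heading=0, pen down
REPEAT 6 [
  -- iteration 1/6 --
  RT 30: heading 0 -> 330
  FD 15: (0,0) -> (12.99,-7.5) [heading=330, draw]
  -- iteration 2/6 --
  RT 30: heading 330 -> 300
  FD 15: (12.99,-7.5) -> (20.49,-20.49) [heading=300, draw]
  -- iteration 3/6 --
  RT 30: heading 300 -> 270
  FD 15: (20.49,-20.49) -> (20.49,-35.49) [heading=270, draw]
  -- iteration 4/6 --
  RT 30: heading 270 -> 240
  FD 15: (20.49,-35.49) -> (12.99,-48.481) [heading=240, draw]
  -- iteration 5/6 --
  RT 30: heading 240 -> 210
  FD 15: (12.99,-48.481) -> (0,-55.981) [heading=210, draw]
  -- iteration 6/6 --
  RT 30: heading 210 -> 180
  FD 15: (0,-55.981) -> (-15,-55.981) [heading=180, draw]
]
RT 108: heading 180 -> 72
Final: pos=(-15,-55.981), heading=72, 6 segment(s) drawn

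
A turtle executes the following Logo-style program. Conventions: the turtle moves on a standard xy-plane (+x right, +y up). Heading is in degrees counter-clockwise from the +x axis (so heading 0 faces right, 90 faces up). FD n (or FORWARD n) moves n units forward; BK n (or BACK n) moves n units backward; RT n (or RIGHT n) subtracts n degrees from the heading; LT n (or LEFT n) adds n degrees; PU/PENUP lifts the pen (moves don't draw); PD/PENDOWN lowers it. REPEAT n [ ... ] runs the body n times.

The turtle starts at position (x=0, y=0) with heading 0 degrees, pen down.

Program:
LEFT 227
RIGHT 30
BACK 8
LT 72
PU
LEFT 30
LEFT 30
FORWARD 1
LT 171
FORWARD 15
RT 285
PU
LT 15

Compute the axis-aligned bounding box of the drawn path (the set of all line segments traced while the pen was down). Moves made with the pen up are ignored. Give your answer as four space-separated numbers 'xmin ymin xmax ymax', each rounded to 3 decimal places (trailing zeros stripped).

Executing turtle program step by step:
Start: pos=(0,0), heading=0, pen down
LT 227: heading 0 -> 227
RT 30: heading 227 -> 197
BK 8: (0,0) -> (7.65,2.339) [heading=197, draw]
LT 72: heading 197 -> 269
PU: pen up
LT 30: heading 269 -> 299
LT 30: heading 299 -> 329
FD 1: (7.65,2.339) -> (8.508,1.824) [heading=329, move]
LT 171: heading 329 -> 140
FD 15: (8.508,1.824) -> (-2.983,11.466) [heading=140, move]
RT 285: heading 140 -> 215
PU: pen up
LT 15: heading 215 -> 230
Final: pos=(-2.983,11.466), heading=230, 1 segment(s) drawn

Segment endpoints: x in {0, 7.65}, y in {0, 2.339}
xmin=0, ymin=0, xmax=7.65, ymax=2.339

Answer: 0 0 7.65 2.339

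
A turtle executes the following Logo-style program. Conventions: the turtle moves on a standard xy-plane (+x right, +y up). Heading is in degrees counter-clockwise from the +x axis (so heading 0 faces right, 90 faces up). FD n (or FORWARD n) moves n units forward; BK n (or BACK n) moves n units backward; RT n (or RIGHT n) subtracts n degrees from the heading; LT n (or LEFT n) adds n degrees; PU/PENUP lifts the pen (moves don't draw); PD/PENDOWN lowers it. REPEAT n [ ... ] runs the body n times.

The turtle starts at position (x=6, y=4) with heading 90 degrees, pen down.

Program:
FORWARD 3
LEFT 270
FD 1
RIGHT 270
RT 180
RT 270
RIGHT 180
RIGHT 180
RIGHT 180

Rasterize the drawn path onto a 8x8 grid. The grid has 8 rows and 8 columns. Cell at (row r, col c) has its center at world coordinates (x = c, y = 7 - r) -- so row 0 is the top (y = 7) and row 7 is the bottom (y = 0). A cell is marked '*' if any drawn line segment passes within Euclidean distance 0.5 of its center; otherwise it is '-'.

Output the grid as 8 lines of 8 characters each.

Segment 0: (6,4) -> (6,7)
Segment 1: (6,7) -> (7,7)

Answer: ------**
------*-
------*-
------*-
--------
--------
--------
--------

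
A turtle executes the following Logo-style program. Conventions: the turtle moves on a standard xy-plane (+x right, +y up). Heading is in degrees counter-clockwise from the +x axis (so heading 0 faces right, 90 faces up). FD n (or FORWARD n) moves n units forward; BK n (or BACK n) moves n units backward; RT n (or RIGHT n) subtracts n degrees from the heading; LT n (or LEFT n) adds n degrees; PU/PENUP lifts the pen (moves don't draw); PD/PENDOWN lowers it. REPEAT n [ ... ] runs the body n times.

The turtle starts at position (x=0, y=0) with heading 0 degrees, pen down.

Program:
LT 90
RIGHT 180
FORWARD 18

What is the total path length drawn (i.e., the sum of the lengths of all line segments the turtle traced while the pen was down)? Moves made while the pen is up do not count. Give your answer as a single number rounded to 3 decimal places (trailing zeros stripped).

Answer: 18

Derivation:
Executing turtle program step by step:
Start: pos=(0,0), heading=0, pen down
LT 90: heading 0 -> 90
RT 180: heading 90 -> 270
FD 18: (0,0) -> (0,-18) [heading=270, draw]
Final: pos=(0,-18), heading=270, 1 segment(s) drawn

Segment lengths:
  seg 1: (0,0) -> (0,-18), length = 18
Total = 18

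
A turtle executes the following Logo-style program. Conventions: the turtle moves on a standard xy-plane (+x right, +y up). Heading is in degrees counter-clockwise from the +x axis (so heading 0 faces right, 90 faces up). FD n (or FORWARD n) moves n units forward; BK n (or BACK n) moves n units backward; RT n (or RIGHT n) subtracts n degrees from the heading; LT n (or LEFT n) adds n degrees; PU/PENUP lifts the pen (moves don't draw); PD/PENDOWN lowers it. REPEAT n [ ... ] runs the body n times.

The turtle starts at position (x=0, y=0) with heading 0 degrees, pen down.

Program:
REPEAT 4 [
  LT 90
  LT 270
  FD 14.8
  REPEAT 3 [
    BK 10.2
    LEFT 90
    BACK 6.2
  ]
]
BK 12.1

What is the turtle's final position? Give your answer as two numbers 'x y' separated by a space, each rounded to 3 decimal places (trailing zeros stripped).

Executing turtle program step by step:
Start: pos=(0,0), heading=0, pen down
REPEAT 4 [
  -- iteration 1/4 --
  LT 90: heading 0 -> 90
  LT 270: heading 90 -> 0
  FD 14.8: (0,0) -> (14.8,0) [heading=0, draw]
  REPEAT 3 [
    -- iteration 1/3 --
    BK 10.2: (14.8,0) -> (4.6,0) [heading=0, draw]
    LT 90: heading 0 -> 90
    BK 6.2: (4.6,0) -> (4.6,-6.2) [heading=90, draw]
    -- iteration 2/3 --
    BK 10.2: (4.6,-6.2) -> (4.6,-16.4) [heading=90, draw]
    LT 90: heading 90 -> 180
    BK 6.2: (4.6,-16.4) -> (10.8,-16.4) [heading=180, draw]
    -- iteration 3/3 --
    BK 10.2: (10.8,-16.4) -> (21,-16.4) [heading=180, draw]
    LT 90: heading 180 -> 270
    BK 6.2: (21,-16.4) -> (21,-10.2) [heading=270, draw]
  ]
  -- iteration 2/4 --
  LT 90: heading 270 -> 0
  LT 270: heading 0 -> 270
  FD 14.8: (21,-10.2) -> (21,-25) [heading=270, draw]
  REPEAT 3 [
    -- iteration 1/3 --
    BK 10.2: (21,-25) -> (21,-14.8) [heading=270, draw]
    LT 90: heading 270 -> 0
    BK 6.2: (21,-14.8) -> (14.8,-14.8) [heading=0, draw]
    -- iteration 2/3 --
    BK 10.2: (14.8,-14.8) -> (4.6,-14.8) [heading=0, draw]
    LT 90: heading 0 -> 90
    BK 6.2: (4.6,-14.8) -> (4.6,-21) [heading=90, draw]
    -- iteration 3/3 --
    BK 10.2: (4.6,-21) -> (4.6,-31.2) [heading=90, draw]
    LT 90: heading 90 -> 180
    BK 6.2: (4.6,-31.2) -> (10.8,-31.2) [heading=180, draw]
  ]
  -- iteration 3/4 --
  LT 90: heading 180 -> 270
  LT 270: heading 270 -> 180
  FD 14.8: (10.8,-31.2) -> (-4,-31.2) [heading=180, draw]
  REPEAT 3 [
    -- iteration 1/3 --
    BK 10.2: (-4,-31.2) -> (6.2,-31.2) [heading=180, draw]
    LT 90: heading 180 -> 270
    BK 6.2: (6.2,-31.2) -> (6.2,-25) [heading=270, draw]
    -- iteration 2/3 --
    BK 10.2: (6.2,-25) -> (6.2,-14.8) [heading=270, draw]
    LT 90: heading 270 -> 0
    BK 6.2: (6.2,-14.8) -> (0,-14.8) [heading=0, draw]
    -- iteration 3/3 --
    BK 10.2: (0,-14.8) -> (-10.2,-14.8) [heading=0, draw]
    LT 90: heading 0 -> 90
    BK 6.2: (-10.2,-14.8) -> (-10.2,-21) [heading=90, draw]
  ]
  -- iteration 4/4 --
  LT 90: heading 90 -> 180
  LT 270: heading 180 -> 90
  FD 14.8: (-10.2,-21) -> (-10.2,-6.2) [heading=90, draw]
  REPEAT 3 [
    -- iteration 1/3 --
    BK 10.2: (-10.2,-6.2) -> (-10.2,-16.4) [heading=90, draw]
    LT 90: heading 90 -> 180
    BK 6.2: (-10.2,-16.4) -> (-4,-16.4) [heading=180, draw]
    -- iteration 2/3 --
    BK 10.2: (-4,-16.4) -> (6.2,-16.4) [heading=180, draw]
    LT 90: heading 180 -> 270
    BK 6.2: (6.2,-16.4) -> (6.2,-10.2) [heading=270, draw]
    -- iteration 3/3 --
    BK 10.2: (6.2,-10.2) -> (6.2,0) [heading=270, draw]
    LT 90: heading 270 -> 0
    BK 6.2: (6.2,0) -> (0,0) [heading=0, draw]
  ]
]
BK 12.1: (0,0) -> (-12.1,0) [heading=0, draw]
Final: pos=(-12.1,0), heading=0, 29 segment(s) drawn

Answer: -12.1 0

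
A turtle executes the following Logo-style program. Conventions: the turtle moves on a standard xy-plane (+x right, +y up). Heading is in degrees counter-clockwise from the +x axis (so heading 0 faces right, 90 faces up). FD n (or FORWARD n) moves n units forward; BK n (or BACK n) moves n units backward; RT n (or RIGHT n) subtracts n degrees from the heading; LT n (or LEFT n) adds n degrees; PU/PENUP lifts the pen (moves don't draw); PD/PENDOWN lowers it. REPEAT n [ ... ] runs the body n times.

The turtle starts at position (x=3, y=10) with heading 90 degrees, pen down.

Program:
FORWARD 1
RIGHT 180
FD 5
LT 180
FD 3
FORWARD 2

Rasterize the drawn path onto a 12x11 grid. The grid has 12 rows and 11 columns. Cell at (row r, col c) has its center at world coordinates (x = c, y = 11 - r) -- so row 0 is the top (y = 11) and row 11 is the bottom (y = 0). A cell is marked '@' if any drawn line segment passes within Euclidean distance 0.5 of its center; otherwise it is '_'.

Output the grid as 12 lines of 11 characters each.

Segment 0: (3,10) -> (3,11)
Segment 1: (3,11) -> (3,6)
Segment 2: (3,6) -> (3,9)
Segment 3: (3,9) -> (3,11)

Answer: ___@_______
___@_______
___@_______
___@_______
___@_______
___@_______
___________
___________
___________
___________
___________
___________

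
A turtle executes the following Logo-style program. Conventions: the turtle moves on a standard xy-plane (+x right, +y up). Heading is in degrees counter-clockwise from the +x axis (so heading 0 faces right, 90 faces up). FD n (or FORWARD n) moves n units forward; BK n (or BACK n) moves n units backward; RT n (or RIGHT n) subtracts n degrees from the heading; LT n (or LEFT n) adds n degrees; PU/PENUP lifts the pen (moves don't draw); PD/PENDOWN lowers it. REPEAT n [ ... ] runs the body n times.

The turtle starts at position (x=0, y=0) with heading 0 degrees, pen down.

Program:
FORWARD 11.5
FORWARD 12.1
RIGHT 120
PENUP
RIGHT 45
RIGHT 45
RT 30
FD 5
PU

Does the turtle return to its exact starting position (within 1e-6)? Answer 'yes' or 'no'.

Answer: no

Derivation:
Executing turtle program step by step:
Start: pos=(0,0), heading=0, pen down
FD 11.5: (0,0) -> (11.5,0) [heading=0, draw]
FD 12.1: (11.5,0) -> (23.6,0) [heading=0, draw]
RT 120: heading 0 -> 240
PU: pen up
RT 45: heading 240 -> 195
RT 45: heading 195 -> 150
RT 30: heading 150 -> 120
FD 5: (23.6,0) -> (21.1,4.33) [heading=120, move]
PU: pen up
Final: pos=(21.1,4.33), heading=120, 2 segment(s) drawn

Start position: (0, 0)
Final position: (21.1, 4.33)
Distance = 21.54; >= 1e-6 -> NOT closed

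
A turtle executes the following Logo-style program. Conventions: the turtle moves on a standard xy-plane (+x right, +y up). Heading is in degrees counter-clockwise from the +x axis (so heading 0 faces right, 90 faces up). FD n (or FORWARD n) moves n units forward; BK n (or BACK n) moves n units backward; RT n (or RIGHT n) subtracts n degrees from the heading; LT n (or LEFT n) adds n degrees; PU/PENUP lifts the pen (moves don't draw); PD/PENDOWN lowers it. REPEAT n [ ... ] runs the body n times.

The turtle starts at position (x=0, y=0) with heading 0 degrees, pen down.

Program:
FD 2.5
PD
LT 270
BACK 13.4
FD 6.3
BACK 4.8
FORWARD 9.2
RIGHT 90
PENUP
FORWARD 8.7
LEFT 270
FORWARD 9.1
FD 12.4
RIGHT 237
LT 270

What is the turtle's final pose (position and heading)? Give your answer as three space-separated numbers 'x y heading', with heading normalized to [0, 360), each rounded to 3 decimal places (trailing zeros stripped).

Answer: -6.2 24.2 123

Derivation:
Executing turtle program step by step:
Start: pos=(0,0), heading=0, pen down
FD 2.5: (0,0) -> (2.5,0) [heading=0, draw]
PD: pen down
LT 270: heading 0 -> 270
BK 13.4: (2.5,0) -> (2.5,13.4) [heading=270, draw]
FD 6.3: (2.5,13.4) -> (2.5,7.1) [heading=270, draw]
BK 4.8: (2.5,7.1) -> (2.5,11.9) [heading=270, draw]
FD 9.2: (2.5,11.9) -> (2.5,2.7) [heading=270, draw]
RT 90: heading 270 -> 180
PU: pen up
FD 8.7: (2.5,2.7) -> (-6.2,2.7) [heading=180, move]
LT 270: heading 180 -> 90
FD 9.1: (-6.2,2.7) -> (-6.2,11.8) [heading=90, move]
FD 12.4: (-6.2,11.8) -> (-6.2,24.2) [heading=90, move]
RT 237: heading 90 -> 213
LT 270: heading 213 -> 123
Final: pos=(-6.2,24.2), heading=123, 5 segment(s) drawn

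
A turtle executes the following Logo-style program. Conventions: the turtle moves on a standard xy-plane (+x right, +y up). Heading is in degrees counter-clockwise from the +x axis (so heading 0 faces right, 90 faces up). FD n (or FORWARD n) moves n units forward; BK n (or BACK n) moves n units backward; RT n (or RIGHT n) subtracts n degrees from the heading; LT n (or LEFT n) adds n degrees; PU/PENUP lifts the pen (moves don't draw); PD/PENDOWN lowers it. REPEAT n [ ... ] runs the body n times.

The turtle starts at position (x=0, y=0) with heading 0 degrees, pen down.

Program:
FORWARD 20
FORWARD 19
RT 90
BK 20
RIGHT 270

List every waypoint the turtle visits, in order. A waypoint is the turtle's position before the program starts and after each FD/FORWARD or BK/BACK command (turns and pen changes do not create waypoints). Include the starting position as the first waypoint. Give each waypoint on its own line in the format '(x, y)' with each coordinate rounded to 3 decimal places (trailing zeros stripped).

Executing turtle program step by step:
Start: pos=(0,0), heading=0, pen down
FD 20: (0,0) -> (20,0) [heading=0, draw]
FD 19: (20,0) -> (39,0) [heading=0, draw]
RT 90: heading 0 -> 270
BK 20: (39,0) -> (39,20) [heading=270, draw]
RT 270: heading 270 -> 0
Final: pos=(39,20), heading=0, 3 segment(s) drawn
Waypoints (4 total):
(0, 0)
(20, 0)
(39, 0)
(39, 20)

Answer: (0, 0)
(20, 0)
(39, 0)
(39, 20)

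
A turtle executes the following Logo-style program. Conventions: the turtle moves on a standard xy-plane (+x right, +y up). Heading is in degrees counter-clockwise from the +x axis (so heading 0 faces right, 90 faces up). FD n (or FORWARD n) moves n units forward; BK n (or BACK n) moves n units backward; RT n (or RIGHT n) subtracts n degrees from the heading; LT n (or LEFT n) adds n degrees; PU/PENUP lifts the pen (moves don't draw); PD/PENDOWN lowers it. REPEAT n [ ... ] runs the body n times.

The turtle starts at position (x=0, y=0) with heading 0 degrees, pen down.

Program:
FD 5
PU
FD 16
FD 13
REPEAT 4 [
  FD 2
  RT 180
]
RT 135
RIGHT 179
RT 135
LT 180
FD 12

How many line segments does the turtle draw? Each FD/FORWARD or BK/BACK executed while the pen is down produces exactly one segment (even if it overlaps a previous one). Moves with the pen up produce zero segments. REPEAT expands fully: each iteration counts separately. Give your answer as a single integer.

Answer: 1

Derivation:
Executing turtle program step by step:
Start: pos=(0,0), heading=0, pen down
FD 5: (0,0) -> (5,0) [heading=0, draw]
PU: pen up
FD 16: (5,0) -> (21,0) [heading=0, move]
FD 13: (21,0) -> (34,0) [heading=0, move]
REPEAT 4 [
  -- iteration 1/4 --
  FD 2: (34,0) -> (36,0) [heading=0, move]
  RT 180: heading 0 -> 180
  -- iteration 2/4 --
  FD 2: (36,0) -> (34,0) [heading=180, move]
  RT 180: heading 180 -> 0
  -- iteration 3/4 --
  FD 2: (34,0) -> (36,0) [heading=0, move]
  RT 180: heading 0 -> 180
  -- iteration 4/4 --
  FD 2: (36,0) -> (34,0) [heading=180, move]
  RT 180: heading 180 -> 0
]
RT 135: heading 0 -> 225
RT 179: heading 225 -> 46
RT 135: heading 46 -> 271
LT 180: heading 271 -> 91
FD 12: (34,0) -> (33.791,11.998) [heading=91, move]
Final: pos=(33.791,11.998), heading=91, 1 segment(s) drawn
Segments drawn: 1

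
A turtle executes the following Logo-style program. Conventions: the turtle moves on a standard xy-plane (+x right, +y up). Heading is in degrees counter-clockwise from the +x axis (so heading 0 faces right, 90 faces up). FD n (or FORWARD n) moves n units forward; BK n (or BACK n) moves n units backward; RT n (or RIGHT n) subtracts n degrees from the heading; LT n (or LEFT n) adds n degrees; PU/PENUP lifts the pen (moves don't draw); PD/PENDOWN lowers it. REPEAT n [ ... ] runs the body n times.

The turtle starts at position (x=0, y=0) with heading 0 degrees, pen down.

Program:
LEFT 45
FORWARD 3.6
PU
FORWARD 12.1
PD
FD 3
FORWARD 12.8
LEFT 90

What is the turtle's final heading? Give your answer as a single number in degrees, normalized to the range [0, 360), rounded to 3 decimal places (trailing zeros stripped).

Executing turtle program step by step:
Start: pos=(0,0), heading=0, pen down
LT 45: heading 0 -> 45
FD 3.6: (0,0) -> (2.546,2.546) [heading=45, draw]
PU: pen up
FD 12.1: (2.546,2.546) -> (11.102,11.102) [heading=45, move]
PD: pen down
FD 3: (11.102,11.102) -> (13.223,13.223) [heading=45, draw]
FD 12.8: (13.223,13.223) -> (22.274,22.274) [heading=45, draw]
LT 90: heading 45 -> 135
Final: pos=(22.274,22.274), heading=135, 3 segment(s) drawn

Answer: 135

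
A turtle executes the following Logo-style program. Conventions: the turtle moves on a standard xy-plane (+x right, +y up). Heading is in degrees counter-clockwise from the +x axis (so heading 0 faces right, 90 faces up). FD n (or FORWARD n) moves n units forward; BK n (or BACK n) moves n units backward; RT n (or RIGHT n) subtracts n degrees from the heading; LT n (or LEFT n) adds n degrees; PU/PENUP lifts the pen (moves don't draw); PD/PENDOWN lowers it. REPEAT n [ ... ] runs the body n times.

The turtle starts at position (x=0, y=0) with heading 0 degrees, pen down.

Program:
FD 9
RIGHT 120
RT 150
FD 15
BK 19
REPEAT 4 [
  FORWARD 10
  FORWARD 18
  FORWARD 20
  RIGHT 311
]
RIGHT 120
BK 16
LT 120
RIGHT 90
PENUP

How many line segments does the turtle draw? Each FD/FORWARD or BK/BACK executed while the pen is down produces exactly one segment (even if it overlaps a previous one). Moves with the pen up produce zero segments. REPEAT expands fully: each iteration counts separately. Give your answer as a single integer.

Executing turtle program step by step:
Start: pos=(0,0), heading=0, pen down
FD 9: (0,0) -> (9,0) [heading=0, draw]
RT 120: heading 0 -> 240
RT 150: heading 240 -> 90
FD 15: (9,0) -> (9,15) [heading=90, draw]
BK 19: (9,15) -> (9,-4) [heading=90, draw]
REPEAT 4 [
  -- iteration 1/4 --
  FD 10: (9,-4) -> (9,6) [heading=90, draw]
  FD 18: (9,6) -> (9,24) [heading=90, draw]
  FD 20: (9,24) -> (9,44) [heading=90, draw]
  RT 311: heading 90 -> 139
  -- iteration 2/4 --
  FD 10: (9,44) -> (1.453,50.561) [heading=139, draw]
  FD 18: (1.453,50.561) -> (-12.132,62.37) [heading=139, draw]
  FD 20: (-12.132,62.37) -> (-27.226,75.491) [heading=139, draw]
  RT 311: heading 139 -> 188
  -- iteration 3/4 --
  FD 10: (-27.226,75.491) -> (-37.129,74.099) [heading=188, draw]
  FD 18: (-37.129,74.099) -> (-54.954,71.594) [heading=188, draw]
  FD 20: (-54.954,71.594) -> (-74.759,68.811) [heading=188, draw]
  RT 311: heading 188 -> 237
  -- iteration 4/4 --
  FD 10: (-74.759,68.811) -> (-80.205,60.424) [heading=237, draw]
  FD 18: (-80.205,60.424) -> (-90.009,45.328) [heading=237, draw]
  FD 20: (-90.009,45.328) -> (-100.902,28.554) [heading=237, draw]
  RT 311: heading 237 -> 286
]
RT 120: heading 286 -> 166
BK 16: (-100.902,28.554) -> (-85.377,24.684) [heading=166, draw]
LT 120: heading 166 -> 286
RT 90: heading 286 -> 196
PU: pen up
Final: pos=(-85.377,24.684), heading=196, 16 segment(s) drawn
Segments drawn: 16

Answer: 16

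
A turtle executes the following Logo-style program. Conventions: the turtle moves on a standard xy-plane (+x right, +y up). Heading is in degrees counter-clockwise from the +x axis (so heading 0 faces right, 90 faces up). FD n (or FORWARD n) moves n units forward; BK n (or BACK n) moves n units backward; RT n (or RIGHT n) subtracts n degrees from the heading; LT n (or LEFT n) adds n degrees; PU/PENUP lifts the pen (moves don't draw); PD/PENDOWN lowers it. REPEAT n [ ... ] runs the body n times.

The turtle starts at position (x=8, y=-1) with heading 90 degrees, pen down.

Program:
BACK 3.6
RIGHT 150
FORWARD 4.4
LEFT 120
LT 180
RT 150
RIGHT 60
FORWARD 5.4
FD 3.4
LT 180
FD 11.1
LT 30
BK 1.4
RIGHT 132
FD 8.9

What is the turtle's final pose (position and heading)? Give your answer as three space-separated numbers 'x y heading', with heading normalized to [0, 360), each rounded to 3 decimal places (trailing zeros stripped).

Executing turtle program step by step:
Start: pos=(8,-1), heading=90, pen down
BK 3.6: (8,-1) -> (8,-4.6) [heading=90, draw]
RT 150: heading 90 -> 300
FD 4.4: (8,-4.6) -> (10.2,-8.411) [heading=300, draw]
LT 120: heading 300 -> 60
LT 180: heading 60 -> 240
RT 150: heading 240 -> 90
RT 60: heading 90 -> 30
FD 5.4: (10.2,-8.411) -> (14.877,-5.711) [heading=30, draw]
FD 3.4: (14.877,-5.711) -> (17.821,-4.011) [heading=30, draw]
LT 180: heading 30 -> 210
FD 11.1: (17.821,-4.011) -> (8.208,-9.561) [heading=210, draw]
LT 30: heading 210 -> 240
BK 1.4: (8.208,-9.561) -> (8.908,-8.348) [heading=240, draw]
RT 132: heading 240 -> 108
FD 8.9: (8.908,-8.348) -> (6.158,0.116) [heading=108, draw]
Final: pos=(6.158,0.116), heading=108, 7 segment(s) drawn

Answer: 6.158 0.116 108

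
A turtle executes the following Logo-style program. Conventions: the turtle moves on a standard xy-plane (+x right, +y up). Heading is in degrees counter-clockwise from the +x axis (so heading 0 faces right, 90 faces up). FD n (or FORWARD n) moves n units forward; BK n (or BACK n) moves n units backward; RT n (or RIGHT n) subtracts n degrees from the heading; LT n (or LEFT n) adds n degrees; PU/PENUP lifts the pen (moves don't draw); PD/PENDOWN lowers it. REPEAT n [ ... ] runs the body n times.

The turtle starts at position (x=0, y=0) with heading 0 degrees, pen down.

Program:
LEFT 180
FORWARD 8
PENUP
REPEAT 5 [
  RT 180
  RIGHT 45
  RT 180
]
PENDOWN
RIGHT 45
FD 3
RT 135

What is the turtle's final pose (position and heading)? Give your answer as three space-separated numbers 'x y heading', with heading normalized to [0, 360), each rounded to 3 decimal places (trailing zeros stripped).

Executing turtle program step by step:
Start: pos=(0,0), heading=0, pen down
LT 180: heading 0 -> 180
FD 8: (0,0) -> (-8,0) [heading=180, draw]
PU: pen up
REPEAT 5 [
  -- iteration 1/5 --
  RT 180: heading 180 -> 0
  RT 45: heading 0 -> 315
  RT 180: heading 315 -> 135
  -- iteration 2/5 --
  RT 180: heading 135 -> 315
  RT 45: heading 315 -> 270
  RT 180: heading 270 -> 90
  -- iteration 3/5 --
  RT 180: heading 90 -> 270
  RT 45: heading 270 -> 225
  RT 180: heading 225 -> 45
  -- iteration 4/5 --
  RT 180: heading 45 -> 225
  RT 45: heading 225 -> 180
  RT 180: heading 180 -> 0
  -- iteration 5/5 --
  RT 180: heading 0 -> 180
  RT 45: heading 180 -> 135
  RT 180: heading 135 -> 315
]
PD: pen down
RT 45: heading 315 -> 270
FD 3: (-8,0) -> (-8,-3) [heading=270, draw]
RT 135: heading 270 -> 135
Final: pos=(-8,-3), heading=135, 2 segment(s) drawn

Answer: -8 -3 135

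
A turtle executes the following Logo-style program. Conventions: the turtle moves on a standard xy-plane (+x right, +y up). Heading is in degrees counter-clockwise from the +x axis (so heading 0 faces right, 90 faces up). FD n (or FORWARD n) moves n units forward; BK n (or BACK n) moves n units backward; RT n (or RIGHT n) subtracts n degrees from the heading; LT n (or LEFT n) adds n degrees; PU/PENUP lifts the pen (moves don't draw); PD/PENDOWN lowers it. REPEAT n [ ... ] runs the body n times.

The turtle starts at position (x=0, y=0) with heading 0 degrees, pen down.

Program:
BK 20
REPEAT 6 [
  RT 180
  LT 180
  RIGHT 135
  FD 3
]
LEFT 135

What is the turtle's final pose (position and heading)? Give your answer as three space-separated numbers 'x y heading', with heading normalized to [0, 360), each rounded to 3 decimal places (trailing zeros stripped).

Executing turtle program step by step:
Start: pos=(0,0), heading=0, pen down
BK 20: (0,0) -> (-20,0) [heading=0, draw]
REPEAT 6 [
  -- iteration 1/6 --
  RT 180: heading 0 -> 180
  LT 180: heading 180 -> 0
  RT 135: heading 0 -> 225
  FD 3: (-20,0) -> (-22.121,-2.121) [heading=225, draw]
  -- iteration 2/6 --
  RT 180: heading 225 -> 45
  LT 180: heading 45 -> 225
  RT 135: heading 225 -> 90
  FD 3: (-22.121,-2.121) -> (-22.121,0.879) [heading=90, draw]
  -- iteration 3/6 --
  RT 180: heading 90 -> 270
  LT 180: heading 270 -> 90
  RT 135: heading 90 -> 315
  FD 3: (-22.121,0.879) -> (-20,-1.243) [heading=315, draw]
  -- iteration 4/6 --
  RT 180: heading 315 -> 135
  LT 180: heading 135 -> 315
  RT 135: heading 315 -> 180
  FD 3: (-20,-1.243) -> (-23,-1.243) [heading=180, draw]
  -- iteration 5/6 --
  RT 180: heading 180 -> 0
  LT 180: heading 0 -> 180
  RT 135: heading 180 -> 45
  FD 3: (-23,-1.243) -> (-20.879,0.879) [heading=45, draw]
  -- iteration 6/6 --
  RT 180: heading 45 -> 225
  LT 180: heading 225 -> 45
  RT 135: heading 45 -> 270
  FD 3: (-20.879,0.879) -> (-20.879,-2.121) [heading=270, draw]
]
LT 135: heading 270 -> 45
Final: pos=(-20.879,-2.121), heading=45, 7 segment(s) drawn

Answer: -20.879 -2.121 45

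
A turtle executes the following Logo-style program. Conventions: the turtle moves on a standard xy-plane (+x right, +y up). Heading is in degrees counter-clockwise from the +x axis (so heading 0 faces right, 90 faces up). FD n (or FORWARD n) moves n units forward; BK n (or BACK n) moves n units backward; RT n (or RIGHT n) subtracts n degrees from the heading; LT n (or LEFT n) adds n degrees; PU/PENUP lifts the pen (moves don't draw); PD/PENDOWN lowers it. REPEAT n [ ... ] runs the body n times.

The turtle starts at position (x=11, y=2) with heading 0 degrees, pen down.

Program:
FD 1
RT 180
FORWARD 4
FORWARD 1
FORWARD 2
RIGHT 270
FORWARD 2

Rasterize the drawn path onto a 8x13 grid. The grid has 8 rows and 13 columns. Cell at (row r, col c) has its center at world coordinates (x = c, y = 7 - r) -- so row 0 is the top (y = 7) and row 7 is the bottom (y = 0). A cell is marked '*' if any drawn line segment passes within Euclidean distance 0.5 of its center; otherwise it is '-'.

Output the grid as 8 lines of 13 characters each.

Segment 0: (11,2) -> (12,2)
Segment 1: (12,2) -> (8,2)
Segment 2: (8,2) -> (7,2)
Segment 3: (7,2) -> (5,2)
Segment 4: (5,2) -> (5,-0)

Answer: -------------
-------------
-------------
-------------
-------------
-----********
-----*-------
-----*-------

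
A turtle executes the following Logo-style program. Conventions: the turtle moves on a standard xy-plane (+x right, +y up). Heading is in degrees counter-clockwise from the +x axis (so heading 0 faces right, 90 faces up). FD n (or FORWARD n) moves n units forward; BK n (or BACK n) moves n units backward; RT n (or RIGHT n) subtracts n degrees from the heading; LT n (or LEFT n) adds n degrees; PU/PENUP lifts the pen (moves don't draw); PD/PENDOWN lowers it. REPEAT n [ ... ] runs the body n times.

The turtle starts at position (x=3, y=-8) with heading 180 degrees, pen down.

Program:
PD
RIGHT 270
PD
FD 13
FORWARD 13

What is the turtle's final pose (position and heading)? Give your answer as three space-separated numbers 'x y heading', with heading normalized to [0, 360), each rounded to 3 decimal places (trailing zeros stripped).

Answer: 3 -34 270

Derivation:
Executing turtle program step by step:
Start: pos=(3,-8), heading=180, pen down
PD: pen down
RT 270: heading 180 -> 270
PD: pen down
FD 13: (3,-8) -> (3,-21) [heading=270, draw]
FD 13: (3,-21) -> (3,-34) [heading=270, draw]
Final: pos=(3,-34), heading=270, 2 segment(s) drawn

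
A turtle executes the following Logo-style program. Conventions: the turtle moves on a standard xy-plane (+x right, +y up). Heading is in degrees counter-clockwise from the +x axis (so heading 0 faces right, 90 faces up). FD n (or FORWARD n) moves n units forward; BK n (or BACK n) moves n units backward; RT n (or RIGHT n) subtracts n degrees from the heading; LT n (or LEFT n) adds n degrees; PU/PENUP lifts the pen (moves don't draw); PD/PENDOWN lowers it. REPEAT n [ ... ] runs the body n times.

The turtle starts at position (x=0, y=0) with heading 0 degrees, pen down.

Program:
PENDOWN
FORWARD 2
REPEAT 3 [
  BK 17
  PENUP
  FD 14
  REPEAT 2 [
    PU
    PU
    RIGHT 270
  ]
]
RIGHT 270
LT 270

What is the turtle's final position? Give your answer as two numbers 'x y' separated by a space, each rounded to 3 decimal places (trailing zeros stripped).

Answer: -1 0

Derivation:
Executing turtle program step by step:
Start: pos=(0,0), heading=0, pen down
PD: pen down
FD 2: (0,0) -> (2,0) [heading=0, draw]
REPEAT 3 [
  -- iteration 1/3 --
  BK 17: (2,0) -> (-15,0) [heading=0, draw]
  PU: pen up
  FD 14: (-15,0) -> (-1,0) [heading=0, move]
  REPEAT 2 [
    -- iteration 1/2 --
    PU: pen up
    PU: pen up
    RT 270: heading 0 -> 90
    -- iteration 2/2 --
    PU: pen up
    PU: pen up
    RT 270: heading 90 -> 180
  ]
  -- iteration 2/3 --
  BK 17: (-1,0) -> (16,0) [heading=180, move]
  PU: pen up
  FD 14: (16,0) -> (2,0) [heading=180, move]
  REPEAT 2 [
    -- iteration 1/2 --
    PU: pen up
    PU: pen up
    RT 270: heading 180 -> 270
    -- iteration 2/2 --
    PU: pen up
    PU: pen up
    RT 270: heading 270 -> 0
  ]
  -- iteration 3/3 --
  BK 17: (2,0) -> (-15,0) [heading=0, move]
  PU: pen up
  FD 14: (-15,0) -> (-1,0) [heading=0, move]
  REPEAT 2 [
    -- iteration 1/2 --
    PU: pen up
    PU: pen up
    RT 270: heading 0 -> 90
    -- iteration 2/2 --
    PU: pen up
    PU: pen up
    RT 270: heading 90 -> 180
  ]
]
RT 270: heading 180 -> 270
LT 270: heading 270 -> 180
Final: pos=(-1,0), heading=180, 2 segment(s) drawn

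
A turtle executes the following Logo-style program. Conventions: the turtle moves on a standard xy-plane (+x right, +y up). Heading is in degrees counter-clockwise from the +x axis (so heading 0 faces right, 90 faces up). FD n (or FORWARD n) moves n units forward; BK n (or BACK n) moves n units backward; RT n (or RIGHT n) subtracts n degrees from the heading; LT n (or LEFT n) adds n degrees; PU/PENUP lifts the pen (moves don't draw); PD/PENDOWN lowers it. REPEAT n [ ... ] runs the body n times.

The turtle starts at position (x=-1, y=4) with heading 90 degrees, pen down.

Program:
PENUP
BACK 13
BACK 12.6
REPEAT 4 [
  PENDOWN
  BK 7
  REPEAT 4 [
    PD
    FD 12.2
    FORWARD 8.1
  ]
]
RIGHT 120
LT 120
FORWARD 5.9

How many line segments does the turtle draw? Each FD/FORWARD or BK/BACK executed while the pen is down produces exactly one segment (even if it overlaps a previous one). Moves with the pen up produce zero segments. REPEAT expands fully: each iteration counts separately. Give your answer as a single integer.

Answer: 37

Derivation:
Executing turtle program step by step:
Start: pos=(-1,4), heading=90, pen down
PU: pen up
BK 13: (-1,4) -> (-1,-9) [heading=90, move]
BK 12.6: (-1,-9) -> (-1,-21.6) [heading=90, move]
REPEAT 4 [
  -- iteration 1/4 --
  PD: pen down
  BK 7: (-1,-21.6) -> (-1,-28.6) [heading=90, draw]
  REPEAT 4 [
    -- iteration 1/4 --
    PD: pen down
    FD 12.2: (-1,-28.6) -> (-1,-16.4) [heading=90, draw]
    FD 8.1: (-1,-16.4) -> (-1,-8.3) [heading=90, draw]
    -- iteration 2/4 --
    PD: pen down
    FD 12.2: (-1,-8.3) -> (-1,3.9) [heading=90, draw]
    FD 8.1: (-1,3.9) -> (-1,12) [heading=90, draw]
    -- iteration 3/4 --
    PD: pen down
    FD 12.2: (-1,12) -> (-1,24.2) [heading=90, draw]
    FD 8.1: (-1,24.2) -> (-1,32.3) [heading=90, draw]
    -- iteration 4/4 --
    PD: pen down
    FD 12.2: (-1,32.3) -> (-1,44.5) [heading=90, draw]
    FD 8.1: (-1,44.5) -> (-1,52.6) [heading=90, draw]
  ]
  -- iteration 2/4 --
  PD: pen down
  BK 7: (-1,52.6) -> (-1,45.6) [heading=90, draw]
  REPEAT 4 [
    -- iteration 1/4 --
    PD: pen down
    FD 12.2: (-1,45.6) -> (-1,57.8) [heading=90, draw]
    FD 8.1: (-1,57.8) -> (-1,65.9) [heading=90, draw]
    -- iteration 2/4 --
    PD: pen down
    FD 12.2: (-1,65.9) -> (-1,78.1) [heading=90, draw]
    FD 8.1: (-1,78.1) -> (-1,86.2) [heading=90, draw]
    -- iteration 3/4 --
    PD: pen down
    FD 12.2: (-1,86.2) -> (-1,98.4) [heading=90, draw]
    FD 8.1: (-1,98.4) -> (-1,106.5) [heading=90, draw]
    -- iteration 4/4 --
    PD: pen down
    FD 12.2: (-1,106.5) -> (-1,118.7) [heading=90, draw]
    FD 8.1: (-1,118.7) -> (-1,126.8) [heading=90, draw]
  ]
  -- iteration 3/4 --
  PD: pen down
  BK 7: (-1,126.8) -> (-1,119.8) [heading=90, draw]
  REPEAT 4 [
    -- iteration 1/4 --
    PD: pen down
    FD 12.2: (-1,119.8) -> (-1,132) [heading=90, draw]
    FD 8.1: (-1,132) -> (-1,140.1) [heading=90, draw]
    -- iteration 2/4 --
    PD: pen down
    FD 12.2: (-1,140.1) -> (-1,152.3) [heading=90, draw]
    FD 8.1: (-1,152.3) -> (-1,160.4) [heading=90, draw]
    -- iteration 3/4 --
    PD: pen down
    FD 12.2: (-1,160.4) -> (-1,172.6) [heading=90, draw]
    FD 8.1: (-1,172.6) -> (-1,180.7) [heading=90, draw]
    -- iteration 4/4 --
    PD: pen down
    FD 12.2: (-1,180.7) -> (-1,192.9) [heading=90, draw]
    FD 8.1: (-1,192.9) -> (-1,201) [heading=90, draw]
  ]
  -- iteration 4/4 --
  PD: pen down
  BK 7: (-1,201) -> (-1,194) [heading=90, draw]
  REPEAT 4 [
    -- iteration 1/4 --
    PD: pen down
    FD 12.2: (-1,194) -> (-1,206.2) [heading=90, draw]
    FD 8.1: (-1,206.2) -> (-1,214.3) [heading=90, draw]
    -- iteration 2/4 --
    PD: pen down
    FD 12.2: (-1,214.3) -> (-1,226.5) [heading=90, draw]
    FD 8.1: (-1,226.5) -> (-1,234.6) [heading=90, draw]
    -- iteration 3/4 --
    PD: pen down
    FD 12.2: (-1,234.6) -> (-1,246.8) [heading=90, draw]
    FD 8.1: (-1,246.8) -> (-1,254.9) [heading=90, draw]
    -- iteration 4/4 --
    PD: pen down
    FD 12.2: (-1,254.9) -> (-1,267.1) [heading=90, draw]
    FD 8.1: (-1,267.1) -> (-1,275.2) [heading=90, draw]
  ]
]
RT 120: heading 90 -> 330
LT 120: heading 330 -> 90
FD 5.9: (-1,275.2) -> (-1,281.1) [heading=90, draw]
Final: pos=(-1,281.1), heading=90, 37 segment(s) drawn
Segments drawn: 37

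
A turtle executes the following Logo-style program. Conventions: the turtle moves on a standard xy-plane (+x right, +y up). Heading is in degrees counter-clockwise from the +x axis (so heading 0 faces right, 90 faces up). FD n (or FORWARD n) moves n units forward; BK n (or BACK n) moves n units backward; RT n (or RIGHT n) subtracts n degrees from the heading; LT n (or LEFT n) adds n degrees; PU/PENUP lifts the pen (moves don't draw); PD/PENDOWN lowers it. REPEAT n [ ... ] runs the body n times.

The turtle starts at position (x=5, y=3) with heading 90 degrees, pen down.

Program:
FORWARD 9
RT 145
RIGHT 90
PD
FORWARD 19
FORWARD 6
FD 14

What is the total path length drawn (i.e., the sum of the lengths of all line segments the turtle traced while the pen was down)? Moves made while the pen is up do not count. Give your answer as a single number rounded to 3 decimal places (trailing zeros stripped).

Executing turtle program step by step:
Start: pos=(5,3), heading=90, pen down
FD 9: (5,3) -> (5,12) [heading=90, draw]
RT 145: heading 90 -> 305
RT 90: heading 305 -> 215
PD: pen down
FD 19: (5,12) -> (-10.564,1.102) [heading=215, draw]
FD 6: (-10.564,1.102) -> (-15.479,-2.339) [heading=215, draw]
FD 14: (-15.479,-2.339) -> (-26.947,-10.369) [heading=215, draw]
Final: pos=(-26.947,-10.369), heading=215, 4 segment(s) drawn

Segment lengths:
  seg 1: (5,3) -> (5,12), length = 9
  seg 2: (5,12) -> (-10.564,1.102), length = 19
  seg 3: (-10.564,1.102) -> (-15.479,-2.339), length = 6
  seg 4: (-15.479,-2.339) -> (-26.947,-10.369), length = 14
Total = 48

Answer: 48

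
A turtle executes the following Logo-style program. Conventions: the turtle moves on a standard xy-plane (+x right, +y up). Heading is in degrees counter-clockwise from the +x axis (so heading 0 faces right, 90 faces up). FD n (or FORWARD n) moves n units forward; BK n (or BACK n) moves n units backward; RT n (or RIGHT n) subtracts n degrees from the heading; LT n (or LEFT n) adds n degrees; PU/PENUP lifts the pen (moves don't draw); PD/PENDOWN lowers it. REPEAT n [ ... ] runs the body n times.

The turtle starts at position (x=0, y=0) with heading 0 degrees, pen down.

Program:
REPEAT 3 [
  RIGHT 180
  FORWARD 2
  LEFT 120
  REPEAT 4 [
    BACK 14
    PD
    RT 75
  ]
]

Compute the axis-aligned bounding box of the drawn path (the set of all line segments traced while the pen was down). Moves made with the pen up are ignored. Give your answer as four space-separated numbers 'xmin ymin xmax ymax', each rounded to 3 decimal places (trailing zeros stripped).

Executing turtle program step by step:
Start: pos=(0,0), heading=0, pen down
REPEAT 3 [
  -- iteration 1/3 --
  RT 180: heading 0 -> 180
  FD 2: (0,0) -> (-2,0) [heading=180, draw]
  LT 120: heading 180 -> 300
  REPEAT 4 [
    -- iteration 1/4 --
    BK 14: (-2,0) -> (-9,12.124) [heading=300, draw]
    PD: pen down
    RT 75: heading 300 -> 225
    -- iteration 2/4 --
    BK 14: (-9,12.124) -> (0.899,22.024) [heading=225, draw]
    PD: pen down
    RT 75: heading 225 -> 150
    -- iteration 3/4 --
    BK 14: (0.899,22.024) -> (13.024,15.024) [heading=150, draw]
    PD: pen down
    RT 75: heading 150 -> 75
    -- iteration 4/4 --
    BK 14: (13.024,15.024) -> (9.4,1.501) [heading=75, draw]
    PD: pen down
    RT 75: heading 75 -> 0
  ]
  -- iteration 2/3 --
  RT 180: heading 0 -> 180
  FD 2: (9.4,1.501) -> (7.4,1.501) [heading=180, draw]
  LT 120: heading 180 -> 300
  REPEAT 4 [
    -- iteration 1/4 --
    BK 14: (7.4,1.501) -> (0.4,13.625) [heading=300, draw]
    PD: pen down
    RT 75: heading 300 -> 225
    -- iteration 2/4 --
    BK 14: (0.4,13.625) -> (10.3,23.525) [heading=225, draw]
    PD: pen down
    RT 75: heading 225 -> 150
    -- iteration 3/4 --
    BK 14: (10.3,23.525) -> (22.424,16.525) [heading=150, draw]
    PD: pen down
    RT 75: heading 150 -> 75
    -- iteration 4/4 --
    BK 14: (22.424,16.525) -> (18.801,3.002) [heading=75, draw]
    PD: pen down
    RT 75: heading 75 -> 0
  ]
  -- iteration 3/3 --
  RT 180: heading 0 -> 180
  FD 2: (18.801,3.002) -> (16.801,3.002) [heading=180, draw]
  LT 120: heading 180 -> 300
  REPEAT 4 [
    -- iteration 1/4 --
    BK 14: (16.801,3.002) -> (9.801,15.126) [heading=300, draw]
    PD: pen down
    RT 75: heading 300 -> 225
    -- iteration 2/4 --
    BK 14: (9.801,15.126) -> (19.7,25.026) [heading=225, draw]
    PD: pen down
    RT 75: heading 225 -> 150
    -- iteration 3/4 --
    BK 14: (19.7,25.026) -> (31.825,18.026) [heading=150, draw]
    PD: pen down
    RT 75: heading 150 -> 75
    -- iteration 4/4 --
    BK 14: (31.825,18.026) -> (28.201,4.503) [heading=75, draw]
    PD: pen down
    RT 75: heading 75 -> 0
  ]
]
Final: pos=(28.201,4.503), heading=0, 15 segment(s) drawn

Segment endpoints: x in {-9, -2, 0, 0.4, 0.899, 7.4, 9.4, 9.801, 10.3, 13.024, 16.801, 18.801, 19.7, 22.424, 28.201, 31.825}, y in {0, 0, 1.501, 1.501, 3.002, 3.002, 4.503, 12.124, 13.625, 15.024, 15.126, 16.525, 18.026, 22.024, 23.525, 25.026}
xmin=-9, ymin=0, xmax=31.825, ymax=25.026

Answer: -9 0 31.825 25.026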